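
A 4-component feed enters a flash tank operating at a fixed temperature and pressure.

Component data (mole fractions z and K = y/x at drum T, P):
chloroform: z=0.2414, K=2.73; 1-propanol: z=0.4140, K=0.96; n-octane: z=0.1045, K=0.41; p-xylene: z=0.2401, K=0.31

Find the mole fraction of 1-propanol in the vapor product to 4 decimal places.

Newton iteration, ψ⁰ = 0.5:
  ψ = 0.5000: g = -0.13336, g' = -0.5480 → ψ = 0.2567
  ψ = 0.2567: g = -0.00151, g' = -0.5665 → ψ = 0.2540
Converged at ψ = 0.2540.
Compositions from xᵢ = zᵢ/(1+ψ(Kᵢ−1)), yᵢ = Kᵢxᵢ:
  chloroform: x = 0.1677, y = 0.4578
  1-propanol: x = 0.4182, y = 0.4015
  n-octane: x = 0.1229, y = 0.0504
  p-xylene: x = 0.2911, y = 0.0902

y_1-propanol = 0.4015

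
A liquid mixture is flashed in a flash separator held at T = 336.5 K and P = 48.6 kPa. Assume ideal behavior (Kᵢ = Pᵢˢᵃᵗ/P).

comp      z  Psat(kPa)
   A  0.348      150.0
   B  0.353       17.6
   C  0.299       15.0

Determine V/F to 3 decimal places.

V/F = 0.213

Raoult's law: Kᵢ = Pᵢˢᵃᵗ/P = Pᵢˢᵃᵗ/48.6.
  K_A = 150.0/48.6 = 3.08642, K_B = 17.6/48.6 = 0.36214, K_C = 15.0/48.6 = 0.30864
Rachford–Rice: g(V/F) = Σ zᵢ(Kᵢ−1)/(1+V/F(Kᵢ−1)) = 0.
Feasibility: ΣzᵢKᵢ = 1.294, Σzᵢ/Kᵢ = 2.056 — both > 1, two phases present.
Newton iteration, V/F⁰ = 0.5:
  V/F = 0.500: g = -0.2912, g' = -1.006 → V/F = 0.211
  V/F = 0.211: g = 0.0023, g' = -1.119 → V/F = 0.213
Converged at V/F = 0.213.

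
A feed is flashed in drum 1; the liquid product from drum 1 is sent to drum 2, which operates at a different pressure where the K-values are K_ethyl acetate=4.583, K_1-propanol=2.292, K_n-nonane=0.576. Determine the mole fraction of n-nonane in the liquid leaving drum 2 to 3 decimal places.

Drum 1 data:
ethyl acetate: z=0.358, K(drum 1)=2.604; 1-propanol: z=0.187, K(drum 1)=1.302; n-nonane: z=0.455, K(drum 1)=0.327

Drum 1:
Newton–Raphson from ψ₁ = 0.59:
  ψ₁ = 0.590: g = -0.1649, g' = -0.822 → ψ₁ = 0.389
  ψ₁ = 0.389: g = -0.0110, g' = -0.741 → ψ₁ = 0.375
Converged at ψ₁ = 0.375.
Drum-1 compositions:
  ethyl acetate: x = 0.224, y = 0.582
  1-propanol: x = 0.168, y = 0.219
  n-nonane: x = 0.608, y = 0.199
Drum-2 feed = drum-1 liquid: z₂ = (0.2236, 0.1680, 0.6084).
Drum 2:
Newton iteration, ψ₂⁰ = 0.5:
  ψ₂ = 0.500: g = 0.0916, g' = -0.648 → ψ₂ = 0.641
  ψ₂ = 0.641: g = 0.0074, g' = -0.554 → ψ₂ = 0.655
Converged at ψ₂ = 0.655.
  ethyl acetate: x = 0.067, y = 0.306
  1-propanol: x = 0.091, y = 0.209
  n-nonane: x = 0.842, y = 0.485

x_n-nonane (drum 2) = 0.842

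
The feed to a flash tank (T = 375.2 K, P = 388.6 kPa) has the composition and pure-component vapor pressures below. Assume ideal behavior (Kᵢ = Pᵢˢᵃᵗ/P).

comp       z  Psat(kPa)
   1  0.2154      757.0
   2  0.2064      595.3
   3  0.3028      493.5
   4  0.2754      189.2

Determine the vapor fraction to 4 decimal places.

ψ = 0.8637

Raoult's law: Kᵢ = Pᵢˢᵃᵗ/P = Pᵢˢᵃᵗ/388.6.
  K_1 = 757.0/388.6 = 1.948019, K_2 = 595.3/388.6 = 1.531909, K_3 = 493.5/388.6 = 1.269943, K_4 = 189.2/388.6 = 0.486876
Material balance + equilibrium reduce to Σ zᵢ(Kᵢ−1)/(1+ψ(Kᵢ−1)) = 0.
Check two-phase: ΣzᵢKᵢ = 1.2544 > 1 and Σzᵢ/Kᵢ = 1.0494 > 1, so g(0) = 0.2544 > 0 and g(1) = -0.0494 < 0.
Newton iteration, ψ⁰ = 0.45:
  ψ = 0.4500: g = 0.12087, g' = -0.2733 → ψ = 0.8923
  ψ = 0.8923: g = -0.00971, g' = -0.3447 → ψ = 0.8641
  ψ = 0.8641: g = -0.00015, g' = -0.3345 → ψ = 0.8637
Converged at ψ = 0.8637.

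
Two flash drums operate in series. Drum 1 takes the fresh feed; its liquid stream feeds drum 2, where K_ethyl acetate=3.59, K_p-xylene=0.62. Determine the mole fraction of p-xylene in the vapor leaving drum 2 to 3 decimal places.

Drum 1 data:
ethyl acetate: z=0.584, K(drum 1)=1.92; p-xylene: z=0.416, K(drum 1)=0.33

y_p-xylene (drum 2) = 0.541

Drum 1:
Rachford–Rice: g(ψ₁) = Σ zᵢ(Kᵢ−1)/(1+ψ₁(Kᵢ−1)) = 0.
Feasibility: ΣzᵢKᵢ = 1.259, Σzᵢ/Kᵢ = 1.565 — both > 1, two phases present.
Newton–Raphson from ψ₁ = 0.5:
  ψ₁ = 0.500: g = -0.0511, g' = -0.654 → ψ₁ = 0.422
  ψ₁ = 0.422: g = -0.0015, g' = -0.619 → ψ₁ = 0.419
Converged at ψ₁ = 0.419.
Drum-1 compositions:
  ethyl acetate: x = 0.421, y = 0.809
  p-xylene: x = 0.579, y = 0.191
Drum-2 feed = drum-1 liquid: z₂ = (0.4214, 0.5786).
Drum 2:
Let ψ₂ = V/F and solve Σ zᵢ(Kᵢ−1)/(1+ψ₂(Kᵢ−1)) = 0.
Feasibility: ΣzᵢKᵢ = 1.872, Σzᵢ/Kᵢ = 1.051 — both > 1, two phases present.
Binary case is linear: z₁(K₁−1)(1+ψ₂(K₂−1)) + z₂(K₂−1)(1+ψ₂(K₁−1)) = 0
⇒ ψ₂ = [z₁(K₁−1)+z₂(K₂−1)] / [−(K₁−1)(K₂−1)] = 0.8715/0.9842 = 0.886
  ethyl acetate: x = 0.128, y = 0.459
  p-xylene: x = 0.872, y = 0.541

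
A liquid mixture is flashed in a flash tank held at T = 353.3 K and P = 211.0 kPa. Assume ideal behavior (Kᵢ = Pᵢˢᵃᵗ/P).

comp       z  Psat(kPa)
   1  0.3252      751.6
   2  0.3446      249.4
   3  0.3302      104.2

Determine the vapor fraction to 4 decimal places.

ψ = 0.8978

Raoult's law: Kᵢ = Pᵢˢᵃᵗ/P = Pᵢˢᵃᵗ/211.0.
  K_1 = 751.6/211.0 = 3.562085, K_2 = 249.4/211.0 = 1.181991, K_3 = 104.2/211.0 = 0.493839
Rachford–Rice: g(ψ) = Σ zᵢ(Kᵢ−1)/(1+ψ(Kᵢ−1)) = 0.
g(0) = ΣzᵢKᵢ − 1 = 0.7288 and g(1) = 1 − Σzᵢ/Kᵢ = -0.0515, so a root lies in (0, 1).
Newton–Raphson from ψ = 0.5:
  ψ = 0.5000: g = 0.19899, g' = -0.5715 → ψ = 0.8482
  ψ = 0.8482: g = 0.02404, g' = -0.4803 → ψ = 0.8982
  ψ = 0.8982: g = -0.00019, g' = -0.4887 → ψ = 0.8978
Converged at ψ = 0.8978.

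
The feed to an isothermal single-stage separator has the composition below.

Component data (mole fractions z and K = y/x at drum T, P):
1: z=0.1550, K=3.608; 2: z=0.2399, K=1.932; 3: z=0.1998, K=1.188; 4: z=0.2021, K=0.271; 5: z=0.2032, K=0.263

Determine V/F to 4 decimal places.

Newton iteration, V/F⁰ = 0.49:
  V/F = 0.4900: g = -0.09827, g' = -0.8377 → V/F = 0.3727
  V/F = 0.3727: g = -0.00272, g' = -0.8043 → V/F = 0.3693
Converged at V/F = 0.3693.

V/F = 0.3693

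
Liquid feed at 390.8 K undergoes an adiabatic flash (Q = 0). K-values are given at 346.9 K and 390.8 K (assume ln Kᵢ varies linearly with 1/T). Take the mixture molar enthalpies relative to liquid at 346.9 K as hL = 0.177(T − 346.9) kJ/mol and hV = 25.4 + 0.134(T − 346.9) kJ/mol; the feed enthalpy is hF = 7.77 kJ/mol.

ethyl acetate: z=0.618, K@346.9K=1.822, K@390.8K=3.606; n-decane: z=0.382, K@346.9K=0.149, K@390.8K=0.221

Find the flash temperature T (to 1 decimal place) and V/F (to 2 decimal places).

T = 348.7 K, V/F = 0.29

Adiabatic flash: solve Rachford–Rice at each trial T, then check hF = ψ·hV(T) + (1−ψ)·hL(T).
  T = 346.9 K: K = (1.822, 0.149), RR gives ψ = 0.261, H_out = 6.642 kJ/mol
  T = 390.8 K: K = (3.606, 0.221), RR gives ψ = 0.647, H_out = 22.977 kJ/mol
  T = 368.9 K: K = (2.618, 0.184), RR gives ψ = 0.521, H_out = 16.633 kJ/mol
  T = 357.9 K: K = (2.196, 0.166), RR gives ψ = 0.422, H_out = 12.457 kJ/mol
  T = 352.4 K: K = (2.003, 0.157), RR gives ψ = 0.353, H_out = 9.848 kJ/mol
  T = 349.6 K: K = (1.910, 0.153), RR gives ψ = 0.310, H_out = 8.309 kJ/mol
  T = 348.2 K: K = (1.864, 0.151), RR gives ψ = 0.286, H_out = 7.470 kJ/mol
Linear interpolation between T = 348.2 (H_out = 7.470) and T = 349.6 (H_out = 8.309) on hF = 7.77 gives T ≈ 348.7 K, at which ψ = 0.29.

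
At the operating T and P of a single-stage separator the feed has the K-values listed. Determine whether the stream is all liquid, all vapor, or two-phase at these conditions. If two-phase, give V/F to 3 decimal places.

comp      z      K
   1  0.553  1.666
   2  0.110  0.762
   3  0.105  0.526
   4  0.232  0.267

ΣzᵢKᵢ = 1.122; Σzᵢ/Kᵢ = 1.545.
Both exceed 1, so a two-phase solution exists.
Material balance + equilibrium reduce to Σ zᵢ(Kᵢ−1)/(1+ψ(Kᵢ−1)) = 0.
Newton–Raphson from ψ = 0.53:
  ψ = 0.530: g = -0.1023, g' = -0.518 → ψ = 0.332
  ψ = 0.332: g = -0.0108, g' = -0.423 → ψ = 0.307
Converged at ψ = 0.307.

two-phase, V/F = 0.307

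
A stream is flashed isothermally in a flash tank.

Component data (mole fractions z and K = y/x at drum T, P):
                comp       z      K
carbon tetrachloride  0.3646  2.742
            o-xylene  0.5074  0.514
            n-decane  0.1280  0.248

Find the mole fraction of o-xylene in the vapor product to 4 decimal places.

y_o-xylene = 0.3063

Material balance + equilibrium reduce to Σ zᵢ(Kᵢ−1)/(1+ψ(Kᵢ−1)) = 0.
Feasibility: ΣzᵢKᵢ = 1.2923, Σzᵢ/Kᵢ = 1.6363 — both > 1, two phases present.
Newton–Raphson from ψ = 0.45:
  ψ = 0.4500: g = -0.10508, g' = -0.7094 → ψ = 0.3019
  ψ = 0.3019: g = 0.00273, g' = -0.7609 → ψ = 0.3055
Converged at ψ = 0.3055.
Compositions from xᵢ = zᵢ/(1+ψ(Kᵢ−1)), yᵢ = Kᵢxᵢ:
  carbon tetrachloride: x = 0.2380, y = 0.6525
  o-xylene: x = 0.5959, y = 0.3063
  n-decane: x = 0.1662, y = 0.0412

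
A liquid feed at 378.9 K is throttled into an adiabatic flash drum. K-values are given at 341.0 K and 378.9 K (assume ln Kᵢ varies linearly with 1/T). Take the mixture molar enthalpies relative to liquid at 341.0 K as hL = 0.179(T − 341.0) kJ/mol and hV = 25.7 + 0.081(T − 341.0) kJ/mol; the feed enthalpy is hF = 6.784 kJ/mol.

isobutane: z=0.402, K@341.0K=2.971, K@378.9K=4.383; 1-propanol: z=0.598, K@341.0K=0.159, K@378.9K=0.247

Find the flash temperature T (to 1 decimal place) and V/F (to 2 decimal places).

Adiabatic flash: solve Rachford–Rice at each trial T, then check hF = ψ·hV(T) + (1−ψ)·hL(T).
  T = 341.0 K: K = (2.971, 0.159), RR gives ψ = 0.175, H_out = 4.487 kJ/mol
  T = 378.9 K: K = (4.383, 0.247), RR gives ψ = 0.357, H_out = 14.635 kJ/mol
  T = 359.9 K: K = (3.644, 0.200), RR gives ψ = 0.277, H_out = 9.978 kJ/mol
  T = 350.4 K: K = (3.298, 0.179), RR gives ψ = 0.229, H_out = 7.365 kJ/mol
  T = 345.7 K: K = (3.132, 0.169), RR gives ψ = 0.203, H_out = 5.970 kJ/mol
  T = 348.0 K: K = (3.213, 0.174), RR gives ψ = 0.216, H_out = 6.662 kJ/mol
Linear interpolation between T = 348.0 (H_out = 6.662) and T = 350.4 (H_out = 7.365) on hF = 6.784 gives T ≈ 348.4 K, at which ψ = 0.22.

T = 348.4 K, V/F = 0.22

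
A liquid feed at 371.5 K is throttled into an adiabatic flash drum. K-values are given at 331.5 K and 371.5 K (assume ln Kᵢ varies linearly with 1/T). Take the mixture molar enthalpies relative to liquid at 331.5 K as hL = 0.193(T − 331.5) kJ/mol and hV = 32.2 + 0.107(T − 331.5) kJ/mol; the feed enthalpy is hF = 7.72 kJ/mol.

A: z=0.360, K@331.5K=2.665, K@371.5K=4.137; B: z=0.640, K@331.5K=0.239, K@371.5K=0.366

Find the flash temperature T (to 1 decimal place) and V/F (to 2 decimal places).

T = 342.4 K, V/F = 0.18

Adiabatic flash: solve Rachford–Rice at each trial T, then check hF = ψ·hV(T) + (1−ψ)·hL(T).
  T = 331.5 K: K = (2.665, 0.239), RR gives ψ = 0.089, H_out = 2.855 kJ/mol
  T = 371.5 K: K = (4.137, 0.366), RR gives ψ = 0.364, H_out = 18.183 kJ/mol
  T = 351.5 K: K = (3.362, 0.299), RR gives ψ = 0.243, H_out = 11.263 kJ/mol
  T = 341.5 K: K = (3.004, 0.268), RR gives ψ = 0.173, H_out = 7.340 kJ/mol
  T = 346.5 K: K = (3.180, 0.284), RR gives ψ = 0.209, H_out = 9.356 kJ/mol
  T = 344.0 K: K = (3.091, 0.276), RR gives ψ = 0.191, H_out = 8.364 kJ/mol
  T = 342.8 K: K = (3.049, 0.272), RR gives ψ = 0.182, H_out = 7.876 kJ/mol
Linear interpolation between T = 341.5 (H_out = 7.340) and T = 342.8 (H_out = 7.876) on hF = 7.72 gives T ≈ 342.4 K, at which ψ = 0.18.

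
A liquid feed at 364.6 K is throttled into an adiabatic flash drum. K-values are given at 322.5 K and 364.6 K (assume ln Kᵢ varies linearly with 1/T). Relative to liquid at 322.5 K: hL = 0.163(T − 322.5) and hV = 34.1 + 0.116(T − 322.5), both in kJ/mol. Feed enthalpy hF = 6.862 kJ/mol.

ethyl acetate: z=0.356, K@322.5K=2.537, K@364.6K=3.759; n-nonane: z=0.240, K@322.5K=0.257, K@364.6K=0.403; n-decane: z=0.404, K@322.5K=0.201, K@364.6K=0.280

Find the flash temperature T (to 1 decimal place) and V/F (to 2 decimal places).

Adiabatic flash: solve Rachford–Rice at each trial T, then check hF = ψ·hV(T) + (1−ψ)·hL(T).
  T = 322.5 K: K = (2.537, 0.257, 0.201), RR gives ψ = 0.038, H_out = 1.313 kJ/mol
  T = 364.6 K: K = (3.759, 0.403, 0.280), RR gives ψ = 0.294, H_out = 16.295 kJ/mol
  T = 343.6 K: K = (3.127, 0.326, 0.240), RR gives ψ = 0.186, H_out = 9.598 kJ/mol
  T = 333.1 K: K = (2.827, 0.291, 0.220), RR gives ψ = 0.120, H_out = 5.760 kJ/mol
  T = 338.4 K: K = (2.977, 0.309, 0.230), RR gives ψ = 0.155, H_out = 7.753 kJ/mol
  T = 335.8 K: K = (2.903, 0.300, 0.225), RR gives ψ = 0.138, H_out = 6.791 kJ/mol
  T = 337.1 K: K = (2.940, 0.304, 0.228), RR gives ψ = 0.147, H_out = 7.276 kJ/mol
Linear interpolation between T = 335.8 (H_out = 6.791) and T = 337.1 (H_out = 7.276) on hF = 6.862 gives T ≈ 336.0 K, at which ψ = 0.14.

T = 336.0 K, V/F = 0.14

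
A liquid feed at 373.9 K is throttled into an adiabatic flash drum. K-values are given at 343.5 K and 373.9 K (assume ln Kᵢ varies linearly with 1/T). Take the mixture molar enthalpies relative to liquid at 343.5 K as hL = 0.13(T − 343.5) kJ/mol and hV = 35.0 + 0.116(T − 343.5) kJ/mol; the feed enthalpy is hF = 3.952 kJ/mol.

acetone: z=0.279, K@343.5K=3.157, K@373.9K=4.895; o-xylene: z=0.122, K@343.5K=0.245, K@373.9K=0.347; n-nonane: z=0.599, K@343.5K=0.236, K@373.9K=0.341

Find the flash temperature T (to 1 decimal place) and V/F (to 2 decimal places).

Adiabatic flash: solve Rachford–Rice at each trial T, then check hF = ψ·hV(T) + (1−ψ)·hL(T).
  T = 343.5 K: K = (3.157, 0.245, 0.236), RR gives ψ = 0.032, H_out = 1.108 kJ/mol
  T = 373.9 K: K = (4.895, 0.347, 0.341), RR gives ψ = 0.239, H_out = 12.212 kJ/mol
  T = 358.7 K: K = (3.968, 0.294, 0.286), RR gives ψ = 0.148, H_out = 7.141 kJ/mol
  T = 351.1 K: K = (3.548, 0.269, 0.260), RR gives ψ = 0.095, H_out = 4.301 kJ/mol
  T = 347.3 K: K = (3.349, 0.257, 0.248), RR gives ψ = 0.065, H_out = 2.758 kJ/mol
  T = 349.2 K: K = (3.448, 0.263, 0.254), RR gives ψ = 0.080, H_out = 3.542 kJ/mol
Linear interpolation between T = 349.2 (H_out = 3.542) and T = 351.1 (H_out = 4.301) on hF = 3.952 gives T ≈ 350.2 K, at which ψ = 0.09.

T = 350.2 K, V/F = 0.09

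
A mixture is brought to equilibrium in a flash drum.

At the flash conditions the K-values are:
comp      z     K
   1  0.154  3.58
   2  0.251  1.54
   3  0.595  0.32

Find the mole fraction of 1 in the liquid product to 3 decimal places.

Material balance + equilibrium reduce to Σ zᵢ(Kᵢ−1)/(1+V/F(Kᵢ−1)) = 0.
Feasibility: ΣzᵢKᵢ = 1.128, Σzᵢ/Kᵢ = 2.065 — both > 1, two phases present.
Iterate (Newton) starting at V/F = 0.5:
  V/F = 0.500: g = -0.3328, g' = -0.872 → V/F = 0.119
  V/F = 0.119: g = -0.0084, g' = -0.991 → V/F = 0.110
Converged at V/F = 0.110.
Compositions from xᵢ = zᵢ/(1+V/F(Kᵢ−1)), yᵢ = Kᵢxᵢ:
  1: x = 0.120, y = 0.429
  2: x = 0.237, y = 0.365
  3: x = 0.643, y = 0.206

x_1 = 0.120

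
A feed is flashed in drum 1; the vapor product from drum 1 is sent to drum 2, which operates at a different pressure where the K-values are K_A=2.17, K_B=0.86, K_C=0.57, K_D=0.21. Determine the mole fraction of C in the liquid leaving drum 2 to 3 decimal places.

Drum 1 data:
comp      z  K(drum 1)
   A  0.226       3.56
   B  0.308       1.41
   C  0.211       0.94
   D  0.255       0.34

x_C (drum 2) = 0.224

Drum 1:
Let ψ₁ = V/F and solve Σ zᵢ(Kᵢ−1)/(1+ψ₁(Kᵢ−1)) = 0.
Check two-phase: ΣzᵢKᵢ = 1.524 > 1 and Σzᵢ/Kᵢ = 1.256 > 1, so g(0) = 0.524 > 0 and g(1) = -0.256 < 0.
Newton–Raphson from ψ₁ = 0.5:
  ψ₁ = 0.500: g = 0.0943, g' = -0.569 → ψ₁ = 0.666
  ψ₁ = 0.666: g = -0.0003, g' = -0.589 → ψ₁ = 0.665
Converged at ψ₁ = 0.665.
Drum-1 compositions:
  A: x = 0.084, y = 0.298
  B: x = 0.242, y = 0.341
  C: x = 0.220, y = 0.207
  D: x = 0.455, y = 0.155
Drum-2 feed = drum-1 vapor: z₂ = (0.2976, 0.3412, 0.2066, 0.1546).
Drum 2:
Rachford–Rice: g(ψ₂) = Σ zᵢ(Kᵢ−1)/(1+ψ₂(Kᵢ−1)) = 0.
g(0) = ΣzᵢKᵢ − 1 = 0.090 and g(1) = 1 − Σzᵢ/Kᵢ = -0.632, so a root lies in (0, 1).
Iterate (Newton) starting at ψ₂ = 0.5:
  ψ₂ = 0.500: g = -0.1467, g' = -0.495 → ψ₂ = 0.204
  ψ₂ = 0.204: g = -0.0110, g' = -0.456 → ψ₂ = 0.180
Converged at ψ₂ = 0.180.
  A: x = 0.246, y = 0.534
  B: x = 0.350, y = 0.301
  C: x = 0.224, y = 0.128
  D: x = 0.180, y = 0.038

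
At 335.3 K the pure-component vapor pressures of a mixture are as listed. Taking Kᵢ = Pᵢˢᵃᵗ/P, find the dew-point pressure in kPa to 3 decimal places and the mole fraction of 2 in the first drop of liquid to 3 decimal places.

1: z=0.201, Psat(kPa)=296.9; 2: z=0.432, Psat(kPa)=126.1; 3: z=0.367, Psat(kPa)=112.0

At the dew point ψ → 1, so Σzᵢ/Kᵢ = 1 with Kᵢ = Pᵢˢᵃᵗ/P ⇒ 1/P = Σzᵢ/Pᵢˢᵃᵗ.
1/P = 0.201/296.9 + 0.432/126.1 + 0.367/112.0 = 0.007380 ⇒ P = 135.508 kPa
xᵢ = zᵢP/Pᵢˢᵃᵗ ⇒ x_2 = 0.432·135.508/126.1 = 0.464

Pdew = 135.508 kPa, x_2 = 0.464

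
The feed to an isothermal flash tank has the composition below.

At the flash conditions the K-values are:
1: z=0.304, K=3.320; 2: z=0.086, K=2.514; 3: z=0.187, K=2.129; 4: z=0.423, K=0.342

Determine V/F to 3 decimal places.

Rachford–Rice: g(V/F) = Σ zᵢ(Kᵢ−1)/(1+V/F(Kᵢ−1)) = 0.
g(0) = ΣzᵢKᵢ − 1 = 0.768 and g(1) = 1 − Σzᵢ/Kᵢ = -0.450, so a root lies in (0, 1).
Newton iteration, V/F⁰ = 0.5:
  V/F = 0.500: g = 0.1208, g' = -0.919 → V/F = 0.631
Converged at V/F = 0.631.

V/F = 0.631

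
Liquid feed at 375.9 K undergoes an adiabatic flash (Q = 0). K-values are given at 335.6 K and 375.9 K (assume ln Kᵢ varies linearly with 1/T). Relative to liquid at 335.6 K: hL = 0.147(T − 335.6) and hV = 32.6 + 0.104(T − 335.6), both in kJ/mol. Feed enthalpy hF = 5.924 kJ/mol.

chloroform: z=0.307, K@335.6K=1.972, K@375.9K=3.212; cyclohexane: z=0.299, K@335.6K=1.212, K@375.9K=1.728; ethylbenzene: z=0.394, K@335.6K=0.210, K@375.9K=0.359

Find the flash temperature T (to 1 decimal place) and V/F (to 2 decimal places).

Adiabatic flash: solve Rachford–Rice at each trial T, then check hF = ψ·hV(T) + (1−ψ)·hL(T).
  T = 335.6 K: K = (1.972, 1.212, 0.210), RR gives ψ = 0.093, H_out = 3.025 kJ/mol
  T = 375.9 K: K = (3.212, 1.728, 0.359), RR gives ψ = 0.642, H_out = 25.732 kJ/mol
  T = 355.8 K: K = (2.553, 1.462, 0.279), RR gives ψ = 0.416, H_out = 16.162 kJ/mol
  T = 345.7 K: K = (2.252, 1.335, 0.243), RR gives ψ = 0.277, H_out = 10.382 kJ/mol
  T = 340.6 K: K = (2.108, 1.272, 0.226), RR gives ψ = 0.192, H_out = 6.938 kJ/mol
  T = 338.1 K: K = (2.039, 1.242, 0.218), RR gives ψ = 0.144, H_out = 5.060 kJ/mol
  T = 339.4 K: K = (2.075, 1.258, 0.222), RR gives ψ = 0.169, H_out = 6.055 kJ/mol
Linear interpolation between T = 338.1 (H_out = 5.060) and T = 339.4 (H_out = 6.055) on hF = 5.924 gives T ≈ 339.2 K, at which ψ = 0.17.

T = 339.2 K, V/F = 0.17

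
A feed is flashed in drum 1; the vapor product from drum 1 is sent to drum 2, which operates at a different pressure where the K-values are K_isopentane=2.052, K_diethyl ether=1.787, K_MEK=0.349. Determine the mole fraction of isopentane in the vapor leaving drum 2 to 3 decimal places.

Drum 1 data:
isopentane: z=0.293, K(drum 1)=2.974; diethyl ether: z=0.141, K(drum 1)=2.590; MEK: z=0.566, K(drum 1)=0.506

Drum 1:
Newton iteration, ψ₁⁰ = 0.5:
  ψ₁ = 0.500: g = 0.0447, g' = -0.643 → ψ₁ = 0.569
  ψ₁ = 0.569: g = 0.0009, g' = -0.619 → ψ₁ = 0.571
Converged at ψ₁ = 0.571.
Drum-1 compositions:
  isopentane: x = 0.138, y = 0.410
  diethyl ether: x = 0.074, y = 0.191
  MEK: x = 0.788, y = 0.399
Drum-2 feed = drum-1 vapor: z₂ = (0.4097, 0.1914, 0.3989).
Drum 2:
Rachford–Rice: g(ψ₂) = Σ zᵢ(Kᵢ−1)/(1+ψ₂(Kᵢ−1)) = 0.
Feasibility: ΣzᵢKᵢ = 1.322, Σzᵢ/Kᵢ = 1.450 — both > 1, two phases present.
Newton iteration, ψ₂⁰ = 0.5:
  ψ₂ = 0.500: g = 0.0055, g' = -0.627 → ψ₂ = 0.509
Converged at ψ₂ = 0.509.
  isopentane: x = 0.267, y = 0.548
  diethyl ether: x = 0.137, y = 0.244
  MEK: x = 0.596, y = 0.208

y_isopentane (drum 2) = 0.548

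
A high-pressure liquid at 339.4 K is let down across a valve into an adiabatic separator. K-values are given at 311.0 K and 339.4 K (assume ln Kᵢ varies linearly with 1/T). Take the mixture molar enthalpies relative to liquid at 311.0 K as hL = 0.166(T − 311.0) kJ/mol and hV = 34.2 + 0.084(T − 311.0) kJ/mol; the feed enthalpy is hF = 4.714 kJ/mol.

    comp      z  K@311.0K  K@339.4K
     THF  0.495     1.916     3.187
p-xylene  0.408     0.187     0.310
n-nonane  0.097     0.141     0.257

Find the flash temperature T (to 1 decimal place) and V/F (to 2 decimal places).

T = 314.1 K, V/F = 0.12

Adiabatic flash: solve Rachford–Rice at each trial T, then check hF = ψ·hV(T) + (1−ψ)·hL(T).
  T = 311.0 K: K = (1.916, 0.187, 0.141), RR gives ψ = 0.051, H_out = 1.744 kJ/mol
  T = 339.4 K: K = (3.187, 0.310, 0.257), RR gives ψ = 0.476, H_out = 19.876 kJ/mol
  T = 325.2 K: K = (2.499, 0.243, 0.193), RR gives ψ = 0.309, H_out = 12.562 kJ/mol
  T = 318.1 K: K = (2.195, 0.214, 0.165), RR gives ψ = 0.200, H_out = 7.887 kJ/mol
  T = 314.6 K: K = (2.054, 0.200, 0.153), RR gives ψ = 0.133, H_out = 5.105 kJ/mol
  T = 312.8 K: K = (1.984, 0.194, 0.147), RR gives ψ = 0.094, H_out = 3.499 kJ/mol
  T = 313.7 K: K = (2.019, 0.197, 0.150), RR gives ψ = 0.114, H_out = 4.319 kJ/mol
  T = 314.1 K: K = (2.035, 0.198, 0.151), RR gives ψ = 0.122, H_out = 4.673 kJ/mol
Linear interpolation between T = 314.1 (H_out = 4.673) and T = 314.6 (H_out = 5.105) on hF = 4.714 gives T ≈ 314.1 K, at which ψ = 0.12.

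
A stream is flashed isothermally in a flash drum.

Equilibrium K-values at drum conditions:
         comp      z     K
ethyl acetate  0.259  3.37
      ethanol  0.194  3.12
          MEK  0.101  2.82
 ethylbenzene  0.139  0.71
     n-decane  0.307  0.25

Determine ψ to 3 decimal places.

ψ = 0.650

Let ψ = V/F and solve Σ zᵢ(Kᵢ−1)/(1+ψ(Kᵢ−1)) = 0.
Check two-phase: ΣzᵢKᵢ = 1.938 > 1 and Σzᵢ/Kᵢ = 1.599 > 1, so g(0) = 0.938 > 0 and g(1) = -0.599 < 0.
Iterate (Newton) starting at ψ = 0.5:
  ψ = 0.500: g = 0.1613, g' = -1.060 → ψ = 0.652
  ψ = 0.652: g = -0.0026, g' = -1.127 → ψ = 0.650
Converged at ψ = 0.650.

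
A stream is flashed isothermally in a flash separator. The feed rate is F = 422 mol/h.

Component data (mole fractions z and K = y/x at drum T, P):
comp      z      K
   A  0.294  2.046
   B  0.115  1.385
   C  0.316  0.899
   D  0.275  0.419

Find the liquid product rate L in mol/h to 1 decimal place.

Rachford–Rice: g(β) = Σ zᵢ(Kᵢ−1)/(1+β(Kᵢ−1)) = 0.
Feasibility: ΣzᵢKᵢ = 1.160, Σzᵢ/Kᵢ = 1.235 — both > 1, two phases present.
Iterate (Newton) starting at β = 0.55:
  β = 0.550: g = -0.0368, g' = -0.345 → β = 0.443
  β = 0.443: g = -0.0007, g' = -0.335 → β = 0.441
Converged at β = 0.441.
Then V = β·F = 0.4412·422 = 186.2 mol/h and L = F − V = 235.8 mol/h.

L = 235.8 mol/h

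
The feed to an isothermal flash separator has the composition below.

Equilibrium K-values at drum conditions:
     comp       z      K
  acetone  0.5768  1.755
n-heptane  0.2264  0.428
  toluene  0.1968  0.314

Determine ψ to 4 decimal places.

Let ψ = V/F and solve Σ zᵢ(Kᵢ−1)/(1+ψ(Kᵢ−1)) = 0.
Check two-phase: ΣzᵢKᵢ = 1.1710 > 1 and Σzᵢ/Kᵢ = 1.4844 > 1, so g(0) = 0.1710 > 0 and g(1) = -0.4844 < 0.
Newton–Raphson from ψ = 0.5:
  ψ = 0.5000: g = -0.07072, g' = -0.5331 → ψ = 0.3674
  ψ = 0.3674: g = -0.00351, g' = -0.4858 → ψ = 0.3601
Converged at ψ = 0.3601.

ψ = 0.3601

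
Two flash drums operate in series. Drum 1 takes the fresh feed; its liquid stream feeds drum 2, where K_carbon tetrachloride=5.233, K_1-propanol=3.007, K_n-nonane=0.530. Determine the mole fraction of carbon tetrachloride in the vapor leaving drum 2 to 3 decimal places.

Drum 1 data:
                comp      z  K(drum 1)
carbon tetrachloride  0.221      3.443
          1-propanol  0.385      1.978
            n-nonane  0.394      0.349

y_carbon tetrachloride (drum 2) = 0.165

Drum 1:
Rachford–Rice: g(ψ₁) = Σ zᵢ(Kᵢ−1)/(1+ψ₁(Kᵢ−1)) = 0.
Feasibility: ΣzᵢKᵢ = 1.660, Σzᵢ/Kᵢ = 1.388 — both > 1, two phases present.
Newton iteration, ψ₁⁰ = 0.45:
  ψ₁ = 0.450: g = 0.1559, g' = -0.811 → ψ₁ = 0.642
  ψ₁ = 0.642: g = 0.0007, g' = -0.832 → ψ₁ = 0.643
Converged at ψ₁ = 0.643.
Drum-1 compositions:
  carbon tetrachloride: x = 0.086, y = 0.296
  1-propanol: x = 0.236, y = 0.468
  n-nonane: x = 0.678, y = 0.237
Drum-2 feed = drum-1 liquid: z₂ = (0.0860, 0.2364, 0.6777).
Drum 2:
Newton–Raphson from ψ₂ = 0.5:
  ψ₂ = 0.500: g = -0.0628, g' = -0.652 → ψ₂ = 0.404
  ψ₂ = 0.404: g = 0.0034, g' = -0.729 → ψ₂ = 0.408
Converged at ψ₂ = 0.408.
  carbon tetrachloride: x = 0.032, y = 0.165
  1-propanol: x = 0.130, y = 0.391
  n-nonane: x = 0.839, y = 0.444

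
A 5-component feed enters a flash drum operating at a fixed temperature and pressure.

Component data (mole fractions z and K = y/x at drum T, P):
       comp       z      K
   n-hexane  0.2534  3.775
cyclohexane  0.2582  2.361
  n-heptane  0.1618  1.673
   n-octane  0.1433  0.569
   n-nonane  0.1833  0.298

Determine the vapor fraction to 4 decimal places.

ψ = 0.8764

Newton–Raphson from ψ = 0.62:
  ψ = 0.6200: g = 0.21377, g' = -0.7736 → ψ = 0.8963
  ψ = 0.8963: g = -0.01983, g' = -1.0138 → ψ = 0.8768
  ψ = 0.8768: g = -0.00040, g' = -0.9737 → ψ = 0.8764
Converged at ψ = 0.8764.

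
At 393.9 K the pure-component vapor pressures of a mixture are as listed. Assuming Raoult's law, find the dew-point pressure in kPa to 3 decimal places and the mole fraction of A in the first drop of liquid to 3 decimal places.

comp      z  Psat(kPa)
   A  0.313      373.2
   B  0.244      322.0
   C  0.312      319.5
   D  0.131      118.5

Pdew = 271.852 kPa, x_A = 0.228

At the dew point ψ → 1, so Σzᵢ/Kᵢ = 1 with Kᵢ = Pᵢˢᵃᵗ/P ⇒ 1/P = Σzᵢ/Pᵢˢᵃᵗ.
1/P = 0.313/373.2 + 0.244/322.0 + 0.312/319.5 + 0.131/118.5 = 0.003678 ⇒ P = 271.852 kPa
xᵢ = zᵢP/Pᵢˢᵃᵗ ⇒ x_A = 0.313·271.852/373.2 = 0.228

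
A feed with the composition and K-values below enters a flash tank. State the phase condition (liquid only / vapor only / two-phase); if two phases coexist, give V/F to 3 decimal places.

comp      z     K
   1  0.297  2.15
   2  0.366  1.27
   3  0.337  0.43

two-phase, V/F = 0.588

ΣzᵢKᵢ = 1.248; Σzᵢ/Kᵢ = 1.210.
Both exceed 1, so a two-phase solution exists.
Rachford–Rice: g(ψ) = Σ zᵢ(Kᵢ−1)/(1+ψ(Kᵢ−1)) = 0.
Newton–Raphson from ψ = 0.5:
  ψ = 0.500: g = 0.0353, g' = -0.393 → ψ = 0.590
  ψ = 0.590: g = -0.0006, g' = -0.408 → ψ = 0.588
Converged at ψ = 0.588.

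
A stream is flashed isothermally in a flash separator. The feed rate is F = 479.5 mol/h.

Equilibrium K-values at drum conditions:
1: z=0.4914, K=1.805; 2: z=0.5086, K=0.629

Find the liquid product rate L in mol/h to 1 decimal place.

L = 147.3 mol/h

Let β = V/F and solve Σ zᵢ(Kᵢ−1)/(1+β(Kᵢ−1)) = 0.
Check two-phase: ΣzᵢKᵢ = 1.2069 > 1 and Σzᵢ/Kᵢ = 1.0808 > 1, so g(0) = 0.2069 > 0 and g(1) = -0.0808 < 0.
Newton–Raphson from β = 0.5:
  β = 0.5000: g = 0.05039, g' = -0.2674 → β = 0.6884
  β = 0.6884: g = 0.00111, g' = -0.2581 → β = 0.6927
Converged at β = 0.6927.
Then V = β·F = 0.6927·479.5 = 332.2 mol/h and L = F − V = 147.3 mol/h.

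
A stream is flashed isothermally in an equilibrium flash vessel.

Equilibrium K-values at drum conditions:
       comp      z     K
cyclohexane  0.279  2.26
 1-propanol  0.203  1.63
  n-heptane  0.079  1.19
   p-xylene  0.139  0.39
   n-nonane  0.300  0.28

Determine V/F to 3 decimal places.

Material balance + equilibrium reduce to Σ zᵢ(Kᵢ−1)/(1+V/F(Kᵢ−1)) = 0.
Feasibility: ΣzᵢKᵢ = 1.194, Σzᵢ/Kᵢ = 1.742 — both > 1, two phases present.
Newton iteration, V/F⁰ = 0.4:
  V/F = 0.400: g = -0.0657, g' = -0.647 → V/F = 0.298
  V/F = 0.298: g = -0.0015, g' = -0.623 → V/F = 0.296
Converged at V/F = 0.296.

V/F = 0.296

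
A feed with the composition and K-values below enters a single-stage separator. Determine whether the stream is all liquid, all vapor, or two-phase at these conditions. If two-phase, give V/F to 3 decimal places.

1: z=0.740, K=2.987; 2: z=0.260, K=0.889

ΣzᵢKᵢ = 2.442; Σzᵢ/Kᵢ = 0.540.
Since Σzᵢ/Kᵢ < 1 the mixture is above its dew point — single vapor phase.

all vapor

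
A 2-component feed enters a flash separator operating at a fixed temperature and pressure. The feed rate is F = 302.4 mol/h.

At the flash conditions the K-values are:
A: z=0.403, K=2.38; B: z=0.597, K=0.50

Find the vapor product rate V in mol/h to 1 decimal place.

V = 112.9 mol/h

Let β = V/F and solve Σ zᵢ(Kᵢ−1)/(1+β(Kᵢ−1)) = 0.
g(0) = ΣzᵢKᵢ − 1 = 0.258 and g(1) = 1 − Σzᵢ/Kᵢ = -0.363, so a root lies in (0, 1).
Iterate (Newton) starting at β = 0.5:
  β = 0.500: g = -0.0689, g' = -0.534 → β = 0.371
  β = 0.371: g = 0.0014, g' = -0.561 → β = 0.373
Converged at β = 0.373.
Then V = β·F = 0.3734·302.4 = 112.9 mol/h and L = F − V = 189.5 mol/h.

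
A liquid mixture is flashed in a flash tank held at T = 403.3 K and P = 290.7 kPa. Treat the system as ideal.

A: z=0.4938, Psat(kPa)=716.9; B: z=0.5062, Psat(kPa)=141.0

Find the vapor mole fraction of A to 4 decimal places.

y_A = 0.6410

Raoult's law: Kᵢ = Pᵢˢᵃᵗ/P = Pᵢˢᵃᵗ/290.7.
  K_A = 716.9/290.7 = 2.466116, K_B = 141.0/290.7 = 0.485036
Material balance + equilibrium reduce to Σ zᵢ(Kᵢ−1)/(1+V/F(Kᵢ−1)) = 0.
Check two-phase: ΣzᵢKᵢ = 1.4633 > 1 and Σzᵢ/Kᵢ = 1.2439 > 1, so g(0) = 0.4633 > 0 and g(1) = -0.2439 < 0.
Binary case is linear: z₁(K₁−1)(1+V/F(K₂−1)) + z₂(K₂−1)(1+V/F(K₁−1)) = 0
⇒ V/F = [z₁(K₁−1)+z₂(K₂−1)] / [−(K₁−1)(K₂−1)] = 0.46329/0.75500 = 0.6136
Compositions from xᵢ = zᵢ/(1+V/F(Kᵢ−1)), yᵢ = Kᵢxᵢ:
  A: x = 0.2599, y = 0.6410
  B: x = 0.7401, y = 0.3590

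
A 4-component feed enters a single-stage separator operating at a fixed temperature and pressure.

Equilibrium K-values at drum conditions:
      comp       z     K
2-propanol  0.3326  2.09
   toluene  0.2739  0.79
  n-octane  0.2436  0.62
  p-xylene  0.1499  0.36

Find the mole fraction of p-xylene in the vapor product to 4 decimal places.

Newton–Raphson from ψ = 0.5:
  ψ = 0.5000: g = -0.08498, g' = -0.3670 → ψ = 0.2685
  ψ = 0.2685: g = 0.00059, g' = -0.3832 → ψ = 0.2700
Converged at ψ = 0.2700.
Compositions from xᵢ = zᵢ/(1+ψ(Kᵢ−1)), yᵢ = Kᵢxᵢ:
  2-propanol: x = 0.2570, y = 0.5371
  toluene: x = 0.2904, y = 0.2294
  n-octane: x = 0.2714, y = 0.1683
  p-xylene: x = 0.1812, y = 0.0652

y_p-xylene = 0.0652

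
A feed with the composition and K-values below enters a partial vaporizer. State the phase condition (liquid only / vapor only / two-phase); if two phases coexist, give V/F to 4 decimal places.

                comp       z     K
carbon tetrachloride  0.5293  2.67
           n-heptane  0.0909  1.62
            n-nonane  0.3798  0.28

ΣzᵢKᵢ = 1.6668; Σzᵢ/Kᵢ = 1.6108.
Both exceed 1, so a two-phase solution exists.
Material balance + equilibrium reduce to Σ zᵢ(Kᵢ−1)/(1+ψ(Kᵢ−1)) = 0.
Newton–Raphson from ψ = 0.5:
  ψ = 0.5000: g = 0.09745, g' = -0.9394 → ψ = 0.6037
  ψ = 0.6037: g = -0.00257, g' = -1.0006 → ψ = 0.6012
Converged at ψ = 0.6012.

two-phase, V/F = 0.6012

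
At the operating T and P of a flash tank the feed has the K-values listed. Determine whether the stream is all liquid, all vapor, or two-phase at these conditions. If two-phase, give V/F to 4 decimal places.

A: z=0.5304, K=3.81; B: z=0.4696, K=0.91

ΣzᵢKᵢ = 2.4482; Σzᵢ/Kᵢ = 0.6553.
Since Σzᵢ/Kᵢ < 1 the mixture is above its dew point — single vapor phase.

all vapor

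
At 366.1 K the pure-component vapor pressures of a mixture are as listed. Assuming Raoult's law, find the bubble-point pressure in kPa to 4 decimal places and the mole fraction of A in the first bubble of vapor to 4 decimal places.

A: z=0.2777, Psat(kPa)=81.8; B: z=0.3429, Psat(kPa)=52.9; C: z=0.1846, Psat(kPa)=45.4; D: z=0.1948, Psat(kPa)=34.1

Pbub = 55.8788 kPa, y_A = 0.4065

At the bubble point ψ → 0, so ΣzᵢKᵢ = 1 with Kᵢ = Pᵢˢᵃᵗ/P ⇒ P = ΣzᵢPᵢˢᵃᵗ.
P = 0.2777·81.8 + 0.3429·52.9 + 0.1846·45.4 + 0.1948·34.1 = 55.8788 kPa
yᵢ = zᵢPᵢˢᵃᵗ/P ⇒ y_A = 0.2777·81.8/55.8788 = 0.4065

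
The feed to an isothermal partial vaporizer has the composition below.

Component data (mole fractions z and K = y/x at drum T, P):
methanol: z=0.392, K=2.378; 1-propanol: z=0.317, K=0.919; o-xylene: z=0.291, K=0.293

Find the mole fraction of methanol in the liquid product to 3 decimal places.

x_methanol = 0.240

Material balance + equilibrium reduce to Σ zᵢ(Kᵢ−1)/(1+V/F(Kᵢ−1)) = 0.
Feasibility: ΣzᵢKᵢ = 1.309, Σzᵢ/Kᵢ = 1.503 — both > 1, two phases present.
Newton iteration, V/F⁰ = 0.5:
  V/F = 0.500: g = -0.0252, g' = -0.611 → V/F = 0.459
  V/F = 0.459: g = -0.0002, g' = -0.600 → V/F = 0.458
Converged at V/F = 0.458.
Compositions from xᵢ = zᵢ/(1+V/F(Kᵢ−1)), yᵢ = Kᵢxᵢ:
  methanol: x = 0.240, y = 0.571
  1-propanol: x = 0.329, y = 0.303
  o-xylene: x = 0.431, y = 0.126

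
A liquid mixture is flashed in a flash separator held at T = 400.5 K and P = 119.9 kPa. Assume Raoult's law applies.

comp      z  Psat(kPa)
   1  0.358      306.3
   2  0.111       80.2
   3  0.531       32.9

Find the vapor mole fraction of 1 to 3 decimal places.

Raoult's law: Kᵢ = Pᵢˢᵃᵗ/P = Pᵢˢᵃᵗ/119.9.
  K_1 = 306.3/119.9 = 2.55463, K_2 = 80.2/119.9 = 0.66889, K_3 = 32.9/119.9 = 0.27440
Rachford–Rice: g(V/F) = Σ zᵢ(Kᵢ−1)/(1+V/F(Kᵢ−1)) = 0.
g(0) = ΣzᵢKᵢ − 1 = 0.135 and g(1) = 1 − Σzᵢ/Kᵢ = -1.241, so a root lies in (0, 1).
Newton–Raphson from V/F = 0.65:
  V/F = 0.650: g = -0.4992, g' = -1.235 → V/F = 0.246
  V/F = 0.246: g = -0.1063, g' = -0.881 → V/F = 0.125
  V/F = 0.125: g = 0.0037, g' = -0.958 → V/F = 0.129
Converged at V/F = 0.129.
Compositions from xᵢ = zᵢ/(1+V/F(Kᵢ−1)), yᵢ = Kᵢxᵢ:
  1: x = 0.298, y = 0.762
  2: x = 0.116, y = 0.078
  3: x = 0.586, y = 0.161

y_1 = 0.762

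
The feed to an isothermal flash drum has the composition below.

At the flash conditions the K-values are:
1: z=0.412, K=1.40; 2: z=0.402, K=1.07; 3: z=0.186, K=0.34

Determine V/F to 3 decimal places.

Material balance + equilibrium reduce to Σ zᵢ(Kᵢ−1)/(1+V/F(Kᵢ−1)) = 0.
Check two-phase: ΣzᵢKᵢ = 1.070 > 1 and Σzᵢ/Kᵢ = 1.217 > 1, so g(0) = 0.070 > 0 and g(1) = -0.217 < 0.
Newton iteration, V/F⁰ = 0.5:
  V/F = 0.500: g = -0.0187, g' = -0.228 → V/F = 0.418
  V/F = 0.418: g = -0.0010, g' = -0.205 → V/F = 0.413
Converged at V/F = 0.413.

V/F = 0.413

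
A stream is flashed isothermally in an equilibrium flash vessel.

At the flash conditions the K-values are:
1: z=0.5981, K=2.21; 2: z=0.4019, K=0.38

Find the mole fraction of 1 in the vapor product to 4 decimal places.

Let β = V/F and solve Σ zᵢ(Kᵢ−1)/(1+β(Kᵢ−1)) = 0.
g(0) = ΣzᵢKᵢ − 1 = 0.4745 and g(1) = 1 − Σzᵢ/Kᵢ = -0.3283, so a root lies in (0, 1).
Binary case is linear: z₁(K₁−1)(1+β(K₂−1)) + z₂(K₂−1)(1+β(K₁−1)) = 0
⇒ β = [z₁(K₁−1)+z₂(K₂−1)] / [−(K₁−1)(K₂−1)] = 0.47452/0.75020 = 0.6325
Compositions from xᵢ = zᵢ/(1+β(Kᵢ−1)), yᵢ = Kᵢxᵢ:
  1: x = 0.3388, y = 0.7487
  2: x = 0.6612, y = 0.2513

y_1 = 0.7487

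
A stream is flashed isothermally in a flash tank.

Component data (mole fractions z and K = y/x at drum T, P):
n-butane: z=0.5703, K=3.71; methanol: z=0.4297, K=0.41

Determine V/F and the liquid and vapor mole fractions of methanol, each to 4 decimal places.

V/F = 0.8080, x_methanol = 0.8212, y_methanol = 0.3367

Binary case is linear: z₁(K₁−1)(1+V/F(K₂−1)) + z₂(K₂−1)(1+V/F(K₁−1)) = 0
⇒ V/F = [z₁(K₁−1)+z₂(K₂−1)] / [−(K₁−1)(K₂−1)] = 1.29199/1.59890 = 0.8080
Compositions from xᵢ = zᵢ/(1+V/F(Kᵢ−1)), yᵢ = Kᵢxᵢ:
  n-butane: x = 0.1788, y = 0.6633
  methanol: x = 0.8212, y = 0.3367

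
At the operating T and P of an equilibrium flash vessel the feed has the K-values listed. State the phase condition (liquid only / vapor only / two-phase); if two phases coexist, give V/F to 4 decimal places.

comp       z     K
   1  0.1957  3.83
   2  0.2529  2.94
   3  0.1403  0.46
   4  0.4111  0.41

two-phase, V/F = 0.5351

ΣzᵢKᵢ = 1.7261; Σzᵢ/Kᵢ = 1.4448.
Both exceed 1, so a two-phase solution exists.
Rachford–Rice: g(ψ) = Σ zᵢ(Kᵢ−1)/(1+ψ(Kᵢ−1)) = 0.
Iterate (Newton) starting at ψ = 0.5:
  ψ = 0.5000: g = 0.03055, g' = -0.8787 → ψ = 0.5348
  ψ = 0.5348: g = 0.00028, g' = -0.8637 → ψ = 0.5351
Converged at ψ = 0.5351.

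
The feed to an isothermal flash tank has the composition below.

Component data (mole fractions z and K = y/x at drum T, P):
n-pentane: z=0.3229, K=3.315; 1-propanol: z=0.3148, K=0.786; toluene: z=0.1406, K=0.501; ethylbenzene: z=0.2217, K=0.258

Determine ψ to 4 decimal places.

Material balance + equilibrium reduce to Σ zᵢ(Kᵢ−1)/(1+ψ(Kᵢ−1)) = 0.
Check two-phase: ΣzᵢKᵢ = 1.4455 > 1 and Σzᵢ/Kᵢ = 1.6379 > 1, so g(0) = 0.4455 > 0 and g(1) = -0.6379 < 0.
Newton iteration, ψ⁰ = 0.37:
  ψ = 0.3700: g = 0.01668, g' = -0.8036 → ψ = 0.3907
  ψ = 0.3907: g = 0.00014, g' = -0.7903 → ψ = 0.3909
Converged at ψ = 0.3909.

ψ = 0.3909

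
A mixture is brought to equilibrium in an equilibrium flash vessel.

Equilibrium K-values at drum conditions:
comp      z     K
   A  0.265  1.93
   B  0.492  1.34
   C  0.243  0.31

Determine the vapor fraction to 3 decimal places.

ψ = 0.623

Iterate (Newton) starting at ψ = 0.5:
  ψ = 0.500: g = 0.0552, g' = -0.418 → ψ = 0.632
  ψ = 0.632: g = -0.0045, g' = -0.493 → ψ = 0.623
Converged at ψ = 0.623.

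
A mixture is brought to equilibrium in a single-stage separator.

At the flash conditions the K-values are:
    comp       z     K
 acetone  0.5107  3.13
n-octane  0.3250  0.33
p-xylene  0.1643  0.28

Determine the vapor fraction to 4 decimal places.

ψ = 0.5134

Rachford–Rice: g(ψ) = Σ zᵢ(Kᵢ−1)/(1+ψ(Kᵢ−1)) = 0.
g(0) = ΣzᵢKᵢ − 1 = 0.7517 and g(1) = 1 − Σzᵢ/Kᵢ = -0.7348, so a root lies in (0, 1).
Iterate (Newton) starting at ψ = 0.6:
  ψ = 0.6000: g = -0.09488, g' = -1.1185 → ψ = 0.5152
  ψ = 0.5152: g = -0.00191, g' = -1.0822 → ψ = 0.5134
Converged at ψ = 0.5134.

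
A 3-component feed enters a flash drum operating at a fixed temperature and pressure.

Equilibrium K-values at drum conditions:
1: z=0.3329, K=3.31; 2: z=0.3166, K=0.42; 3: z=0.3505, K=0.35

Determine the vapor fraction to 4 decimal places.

ψ = 0.2506

Iterate (Newton) starting at ψ = 0.66:
  ψ = 0.6600: g = -0.39191, g' = -1.0125 → ψ = 0.2729
  ψ = 0.2729: g = -0.02348, g' = -1.0374 → ψ = 0.2503
  ψ = 0.2503: g = 0.00036, g' = -1.0702 → ψ = 0.2506
Converged at ψ = 0.2506.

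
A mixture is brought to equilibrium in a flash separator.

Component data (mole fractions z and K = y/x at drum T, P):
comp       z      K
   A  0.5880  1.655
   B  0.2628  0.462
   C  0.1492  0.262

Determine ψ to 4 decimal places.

ψ = 0.3282

Let ψ = V/F and solve Σ zᵢ(Kᵢ−1)/(1+ψ(Kᵢ−1)) = 0.
Check two-phase: ΣzᵢKᵢ = 1.1336 > 1 and Σzᵢ/Kᵢ = 1.4936 > 1, so g(0) = 0.1336 > 0 and g(1) = -0.4936 < 0.
Newton–Raphson from ψ = 0.5:
  ψ = 0.5000: g = -0.07779, g' = -0.4896 → ψ = 0.3411
  ψ = 0.3411: g = -0.00551, g' = -0.4278 → ψ = 0.3282
Converged at ψ = 0.3282.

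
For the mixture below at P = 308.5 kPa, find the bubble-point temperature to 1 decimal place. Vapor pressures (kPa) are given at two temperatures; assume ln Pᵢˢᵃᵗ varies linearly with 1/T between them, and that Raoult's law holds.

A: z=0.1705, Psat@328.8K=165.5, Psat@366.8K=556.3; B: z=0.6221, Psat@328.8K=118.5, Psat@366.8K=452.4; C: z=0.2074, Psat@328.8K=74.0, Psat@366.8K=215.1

T = 356.8 K

Bubble-point temperature: ΣzᵢPᵢˢᵃᵗ(T) = P. Interpolate ln Pᵢˢᵃᵗ = aᵢ + bᵢ/T.
  T = 328.8 K: ΣzᵢPᵢˢᵃᵗ = 117.28 kPa
  T = 366.8 K: ΣzᵢPᵢˢᵃᵗ = 420.90 kPa
  T = 347.8 K: ΣzᵢPᵢˢᵃᵗ = 229.82 kPa
  T = 357.3 K: ΣzᵢPᵢˢᵃᵗ = 313.46 kPa
  T = 352.6 K: ΣzᵢPᵢˢᵃᵗ = 269.39 kPa
  T = 355.0 K: ΣzᵢPᵢˢᵃᵗ = 291.20 kPa
Interpolating between 355.0 K and 357.3 K gives T ≈ 356.8 K.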